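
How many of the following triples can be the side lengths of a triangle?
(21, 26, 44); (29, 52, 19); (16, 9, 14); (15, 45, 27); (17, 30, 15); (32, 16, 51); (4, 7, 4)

(21,26,44): 21+26 > 44 → valid
(19,29,52): 19+29 ≤ 52 → not valid
(9,14,16): 9+14 > 16 → valid
(15,27,45): 15+27 ≤ 45 → not valid
(15,17,30): 15+17 > 30 → valid
(16,32,51): 16+32 ≤ 51 → not valid
(4,4,7): 4+4 > 7 → valid
4 of the 7 triples form a triangle.

4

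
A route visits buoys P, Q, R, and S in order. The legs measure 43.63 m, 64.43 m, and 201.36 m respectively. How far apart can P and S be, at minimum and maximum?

93.30 ≤ PS ≤ 309.42 m

The maximum is all hops collinear in one direction: 43.63 + 64.43 + 201.36 = 309.42.
The longest hop is 201.36; the others sum to 108.06. Folding the others back against it leaves at least 201.36 − 108.06 = 93.30.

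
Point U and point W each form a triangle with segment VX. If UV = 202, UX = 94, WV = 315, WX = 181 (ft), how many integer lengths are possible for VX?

161

From triangle UVX: 108 < VX < 296.
From triangle WVX: 134 < VX < 496.
Intersection: 134 < VX < 296, so integers 135 through 295: 161 values.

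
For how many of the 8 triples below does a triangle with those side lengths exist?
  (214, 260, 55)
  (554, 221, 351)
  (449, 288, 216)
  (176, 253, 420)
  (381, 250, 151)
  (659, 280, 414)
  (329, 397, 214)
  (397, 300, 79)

(55,214,260): 55+214 > 260 → valid
(221,351,554): 221+351 > 554 → valid
(216,288,449): 216+288 > 449 → valid
(176,253,420): 176+253 > 420 → valid
(151,250,381): 151+250 > 381 → valid
(280,414,659): 280+414 > 659 → valid
(214,329,397): 214+329 > 397 → valid
(79,300,397): 79+300 ≤ 397 → not valid
7 of the 8 triples form a triangle.

7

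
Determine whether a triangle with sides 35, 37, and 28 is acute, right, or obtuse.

Compare the square of the longest side to the sum of squares of the other two: 28² + 35² = 2009 > 1369 = 37².

acute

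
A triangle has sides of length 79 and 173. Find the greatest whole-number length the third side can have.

251

The third side must be strictly less than 79 + 173 = 252.
The largest integer below 252 is 251.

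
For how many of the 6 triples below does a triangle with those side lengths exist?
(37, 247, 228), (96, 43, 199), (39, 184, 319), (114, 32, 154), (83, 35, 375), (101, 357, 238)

1

(37,228,247): 37+228 > 247 → valid
(43,96,199): 43+96 ≤ 199 → not valid
(39,184,319): 39+184 ≤ 319 → not valid
(32,114,154): 32+114 ≤ 154 → not valid
(35,83,375): 35+83 ≤ 375 → not valid
(101,238,357): 101+238 ≤ 357 → not valid
1 of the 6 triples forms a triangle.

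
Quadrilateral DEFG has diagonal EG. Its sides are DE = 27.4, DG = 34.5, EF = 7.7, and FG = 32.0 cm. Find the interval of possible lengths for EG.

From triangle DEG: |27.4 − 34.5| < EG < 27.4 + 34.5, i.e. 7.1 < EG < 61.9.
From triangle FEG: 24.3 < EG < 39.7.
Both must hold, so EG lies in the intersection.

24.3 < EG < 39.7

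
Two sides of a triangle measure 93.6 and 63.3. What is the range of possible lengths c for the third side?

By the triangle inequality, c must be less than 93.6 + 63.3 = 156.9 and greater than |93.6 − 63.3| = 30.3.

30.3 < c < 156.9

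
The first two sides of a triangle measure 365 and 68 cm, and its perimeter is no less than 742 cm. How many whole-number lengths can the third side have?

124

Triangle inequality: 297 < x < 433. Perimeter ≥ 742 gives x ≥ 742 − 365 − 68 = 309.
So 309 ≤ x < 433; integers 309 through 432: 124 values.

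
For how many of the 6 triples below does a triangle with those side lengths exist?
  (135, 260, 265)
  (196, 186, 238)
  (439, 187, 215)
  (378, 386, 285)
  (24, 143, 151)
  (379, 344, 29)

4

(135,260,265): 135+260 > 265 → valid
(186,196,238): 186+196 > 238 → valid
(187,215,439): 187+215 ≤ 439 → not valid
(285,378,386): 285+378 > 386 → valid
(24,143,151): 24+143 > 151 → valid
(29,344,379): 29+344 ≤ 379 → not valid
4 of the 6 triples form a triangle.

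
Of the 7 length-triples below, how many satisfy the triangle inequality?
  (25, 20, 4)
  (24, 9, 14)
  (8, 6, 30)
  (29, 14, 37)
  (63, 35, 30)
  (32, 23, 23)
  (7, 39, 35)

(4,20,25): 4+20 ≤ 25 → not valid
(9,14,24): 9+14 ≤ 24 → not valid
(6,8,30): 6+8 ≤ 30 → not valid
(14,29,37): 14+29 > 37 → valid
(30,35,63): 30+35 > 63 → valid
(23,23,32): 23+23 > 32 → valid
(7,35,39): 7+35 > 39 → valid
4 of the 7 triples form a triangle.

4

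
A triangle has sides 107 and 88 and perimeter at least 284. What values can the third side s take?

Triangle inequality alone gives 19 < s < 195.
The perimeter condition gives s ≥ 284 − 107 − 88 = 89.
Intersecting the two: 89 ≤ s < 195.

89 ≤ s < 195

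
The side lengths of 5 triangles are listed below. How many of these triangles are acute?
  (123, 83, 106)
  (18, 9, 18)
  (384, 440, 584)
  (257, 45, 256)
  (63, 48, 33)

(123,83,106): 83²+106² = 18125 > 15129 = 123² → acute
(18,9,18): 9²+18² = 405 > 324 = 18² → acute
(384,440,584): 384²+440² = 341056 = 584² → right
(257,45,256): 45²+256² = 67561 > 66049 = 257² → acute
(63,48,33): 33²+48² = 3393 < 3969 = 63² → obtuse
3 of the 5 are acute.

3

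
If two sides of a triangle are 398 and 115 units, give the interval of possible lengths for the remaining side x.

By the triangle inequality, x must be less than 398 + 115 = 513 and greater than |398 − 115| = 283.

283 < x < 513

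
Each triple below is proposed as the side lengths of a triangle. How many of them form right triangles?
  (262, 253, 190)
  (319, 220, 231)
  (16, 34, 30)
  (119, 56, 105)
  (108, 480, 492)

4

(262,253,190): 190²+253² = 100109 > 68644 = 262² → acute
(319,220,231): 220²+231² = 101761 = 319² → right
(16,34,30): 16²+30² = 1156 = 34² → right
(119,56,105): 56²+105² = 14161 = 119² → right
(108,480,492): 108²+480² = 242064 = 492² → right
4 of the 5 are right.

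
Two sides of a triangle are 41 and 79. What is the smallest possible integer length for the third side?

The third side must be strictly greater than |41 − 79| = 38.
The smallest integer above 38 is 39.

39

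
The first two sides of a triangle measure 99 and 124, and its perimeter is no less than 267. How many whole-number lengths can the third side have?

Triangle inequality: 25 < x < 223. Perimeter ≥ 267 gives x ≥ 267 − 99 − 124 = 44.
So 44 ≤ x < 223; integers 44 through 222: 179 values.

179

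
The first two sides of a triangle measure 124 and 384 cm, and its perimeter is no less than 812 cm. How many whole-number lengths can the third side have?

204

Triangle inequality: 260 < x < 508. Perimeter ≥ 812 gives x ≥ 812 − 124 − 384 = 304.
So 304 ≤ x < 508; integers 304 through 507: 204 values.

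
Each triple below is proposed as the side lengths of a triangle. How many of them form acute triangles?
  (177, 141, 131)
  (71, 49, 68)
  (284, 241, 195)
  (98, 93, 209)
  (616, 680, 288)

3

(177,141,131): 131²+141² = 37042 > 31329 = 177² → acute
(71,49,68): 49²+68² = 7025 > 5041 = 71² → acute
(284,241,195): 195²+241² = 96106 > 80656 = 284² → acute
(98,93,209): 93+98 ≤ 209, not a triangle
(616,680,288): 288²+616² = 462400 = 680² → right
3 of the 5 are acute.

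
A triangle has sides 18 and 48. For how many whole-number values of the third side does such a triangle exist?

The third side lies in the open interval (30, 66).
Integers from 31 to 65 inclusive: 65 − 31 + 1 = 35.

35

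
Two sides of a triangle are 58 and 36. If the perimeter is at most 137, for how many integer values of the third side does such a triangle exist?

Triangle inequality: 22 < x < 94. Perimeter ≤ 137 gives x ≤ 137 − 58 − 36 = 43.
So 22 < x ≤ 43; integers 23 through 43: 21 values.

21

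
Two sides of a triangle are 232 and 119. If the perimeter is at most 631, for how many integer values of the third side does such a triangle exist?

167

Triangle inequality: 113 < x < 351. Perimeter ≤ 631 gives x ≤ 631 − 232 − 119 = 280.
So 113 < x ≤ 280; integers 114 through 280: 167 values.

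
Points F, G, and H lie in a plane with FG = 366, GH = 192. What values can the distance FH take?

By the triangle inequality, |366 − 192| ≤ FH ≤ 366 + 192.

174 ≤ FH ≤ 558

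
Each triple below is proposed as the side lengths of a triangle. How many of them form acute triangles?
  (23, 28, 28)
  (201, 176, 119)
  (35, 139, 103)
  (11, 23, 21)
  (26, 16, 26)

(23,28,28): 23²+28² = 1313 > 784 = 28² → acute
(201,176,119): 119²+176² = 45137 > 40401 = 201² → acute
(35,139,103): 35+103 ≤ 139, not a triangle
(11,23,21): 11²+21² = 562 > 529 = 23² → acute
(26,16,26): 16²+26² = 932 > 676 = 26² → acute
4 of the 5 are acute.

4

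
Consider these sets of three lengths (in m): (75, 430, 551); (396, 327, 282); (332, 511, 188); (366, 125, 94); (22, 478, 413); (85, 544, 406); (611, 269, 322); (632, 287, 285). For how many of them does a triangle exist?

2

(75,430,551): 75+430 ≤ 551 → not valid
(282,327,396): 282+327 > 396 → valid
(188,332,511): 188+332 > 511 → valid
(94,125,366): 94+125 ≤ 366 → not valid
(22,413,478): 22+413 ≤ 478 → not valid
(85,406,544): 85+406 ≤ 544 → not valid
(269,322,611): 269+322 ≤ 611 → not valid
(285,287,632): 285+287 ≤ 632 → not valid
2 of the 8 triples form a triangle.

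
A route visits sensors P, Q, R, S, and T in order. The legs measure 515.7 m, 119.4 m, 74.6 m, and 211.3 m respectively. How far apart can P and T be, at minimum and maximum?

The maximum is all hops collinear in one direction: 515.7 + 119.4 + 74.6 + 211.3 = 921.0.
The longest hop is 515.7; the others sum to 405.3. Folding the others back against it leaves at least 515.7 − 405.3 = 110.4.

110.4 ≤ PT ≤ 921.0 m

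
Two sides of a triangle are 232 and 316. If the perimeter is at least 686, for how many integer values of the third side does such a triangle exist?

410

Triangle inequality: 84 < x < 548. Perimeter ≥ 686 gives x ≥ 686 − 232 − 316 = 138.
So 138 ≤ x < 548; integers 138 through 547: 410 values.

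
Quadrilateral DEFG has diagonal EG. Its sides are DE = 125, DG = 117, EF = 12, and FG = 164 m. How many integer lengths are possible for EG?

From triangle DEG: 8 < EG < 242.
From triangle FEG: 152 < EG < 176.
Intersection: 152 < EG < 176, so integers 153 through 175: 23 values.

23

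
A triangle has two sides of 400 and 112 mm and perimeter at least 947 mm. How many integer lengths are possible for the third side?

Triangle inequality: 288 < x < 512. Perimeter ≥ 947 gives x ≥ 947 − 400 − 112 = 435.
So 435 ≤ x < 512; integers 435 through 511: 77 values.

77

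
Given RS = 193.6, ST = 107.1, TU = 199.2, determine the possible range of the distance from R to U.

The maximum is all hops collinear in one direction: 193.6 + 107.1 + 199.2 = 499.9.
The longest hop is 199.2; the others sum to 300.7. Since 199.2 ≤ 300.7, the path can fold back on itself completely, so the minimum distance is 0.

0 ≤ RU ≤ 499.9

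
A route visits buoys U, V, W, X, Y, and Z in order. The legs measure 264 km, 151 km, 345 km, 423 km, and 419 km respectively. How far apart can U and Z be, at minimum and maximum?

The maximum is all hops collinear in one direction: 264 + 151 + 345 + 423 + 419 = 1602.
The longest hop is 423; the others sum to 1179. Since 423 ≤ 1179, the path can fold back on itself completely, so the minimum distance is 0.

0 ≤ UZ ≤ 1602 km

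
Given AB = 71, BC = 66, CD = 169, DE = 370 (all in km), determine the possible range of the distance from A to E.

64 ≤ AE ≤ 676 km

The maximum is all hops collinear in one direction: 71 + 66 + 169 + 370 = 676.
The longest hop is 370; the others sum to 306. Folding the others back against it leaves at least 370 − 306 = 64.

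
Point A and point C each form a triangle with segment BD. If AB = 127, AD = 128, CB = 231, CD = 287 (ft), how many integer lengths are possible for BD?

From triangle ABD: 1 < BD < 255.
From triangle CBD: 56 < BD < 518.
Intersection: 56 < BD < 255, so integers 57 through 254: 198 values.

198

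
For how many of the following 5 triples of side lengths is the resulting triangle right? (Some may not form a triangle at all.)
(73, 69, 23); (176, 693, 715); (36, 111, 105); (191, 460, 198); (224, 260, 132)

(73,69,23): 23²+69² = 5290 < 5329 = 73² → obtuse
(176,693,715): 176²+693² = 511225 = 715² → right
(36,111,105): 36²+105² = 12321 = 111² → right
(191,460,198): 191+198 ≤ 460, not a triangle
(224,260,132): 132²+224² = 67600 = 260² → right
3 of the 5 are right.

3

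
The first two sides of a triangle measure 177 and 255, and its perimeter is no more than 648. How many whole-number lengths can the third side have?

Triangle inequality: 78 < x < 432. Perimeter ≤ 648 gives x ≤ 648 − 177 − 255 = 216.
So 78 < x ≤ 216; integers 79 through 216: 138 values.

138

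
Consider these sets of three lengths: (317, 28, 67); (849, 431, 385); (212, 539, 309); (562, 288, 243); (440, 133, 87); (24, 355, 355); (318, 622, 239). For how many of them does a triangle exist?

(28,67,317): 28+67 ≤ 317 → not valid
(385,431,849): 385+431 ≤ 849 → not valid
(212,309,539): 212+309 ≤ 539 → not valid
(243,288,562): 243+288 ≤ 562 → not valid
(87,133,440): 87+133 ≤ 440 → not valid
(24,355,355): 24+355 > 355 → valid
(239,318,622): 239+318 ≤ 622 → not valid
1 of the 7 triples forms a triangle.

1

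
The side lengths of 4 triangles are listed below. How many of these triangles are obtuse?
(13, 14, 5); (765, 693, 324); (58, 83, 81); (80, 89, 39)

1

(13,14,5): 5²+13² = 194 < 196 = 14² → obtuse
(765,693,324): 324²+693² = 585225 = 765² → right
(58,83,81): 58²+81² = 9925 > 6889 = 83² → acute
(80,89,39): 39²+80² = 7921 = 89² → right
1 of the 4 is obtuse.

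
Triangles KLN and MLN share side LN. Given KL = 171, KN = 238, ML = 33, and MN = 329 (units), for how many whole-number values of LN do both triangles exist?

65

From triangle KLN: 67 < LN < 409.
From triangle MLN: 296 < LN < 362.
Intersection: 296 < LN < 362, so integers 297 through 361: 65 values.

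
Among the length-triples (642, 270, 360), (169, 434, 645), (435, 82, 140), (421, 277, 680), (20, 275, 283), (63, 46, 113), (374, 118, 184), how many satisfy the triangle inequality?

(270,360,642): 270+360 ≤ 642 → not valid
(169,434,645): 169+434 ≤ 645 → not valid
(82,140,435): 82+140 ≤ 435 → not valid
(277,421,680): 277+421 > 680 → valid
(20,275,283): 20+275 > 283 → valid
(46,63,113): 46+63 ≤ 113 → not valid
(118,184,374): 118+184 ≤ 374 → not valid
2 of the 7 triples form a triangle.

2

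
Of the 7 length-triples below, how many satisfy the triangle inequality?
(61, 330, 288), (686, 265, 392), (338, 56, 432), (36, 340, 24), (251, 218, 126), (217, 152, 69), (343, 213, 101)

3

(61,288,330): 61+288 > 330 → valid
(265,392,686): 265+392 ≤ 686 → not valid
(56,338,432): 56+338 ≤ 432 → not valid
(24,36,340): 24+36 ≤ 340 → not valid
(126,218,251): 126+218 > 251 → valid
(69,152,217): 69+152 > 217 → valid
(101,213,343): 101+213 ≤ 343 → not valid
3 of the 7 triples form a triangle.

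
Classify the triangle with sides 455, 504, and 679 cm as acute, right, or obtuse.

right

Compare the square of the longest side to the sum of squares of the other two: 455² + 504² = 461041 = 679².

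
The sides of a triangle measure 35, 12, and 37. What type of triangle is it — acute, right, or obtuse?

right

Compare the square of the longest side to the sum of squares of the other two: 12² + 35² = 1369 = 37².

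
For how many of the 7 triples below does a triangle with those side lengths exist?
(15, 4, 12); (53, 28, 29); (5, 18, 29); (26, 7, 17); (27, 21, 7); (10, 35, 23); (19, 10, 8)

3

(4,12,15): 4+12 > 15 → valid
(28,29,53): 28+29 > 53 → valid
(5,18,29): 5+18 ≤ 29 → not valid
(7,17,26): 7+17 ≤ 26 → not valid
(7,21,27): 7+21 > 27 → valid
(10,23,35): 10+23 ≤ 35 → not valid
(8,10,19): 8+10 ≤ 19 → not valid
3 of the 7 triples form a triangle.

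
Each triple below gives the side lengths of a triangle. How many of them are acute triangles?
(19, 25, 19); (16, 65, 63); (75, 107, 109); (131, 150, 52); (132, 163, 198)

3

(19,25,19): 19²+19² = 722 > 625 = 25² → acute
(16,65,63): 16²+63² = 4225 = 65² → right
(75,107,109): 75²+107² = 17074 > 11881 = 109² → acute
(131,150,52): 52²+131² = 19865 < 22500 = 150² → obtuse
(132,163,198): 132²+163² = 43993 > 39204 = 198² → acute
3 of the 5 are acute.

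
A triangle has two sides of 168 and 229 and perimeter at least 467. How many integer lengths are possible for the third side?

Triangle inequality: 61 < x < 397. Perimeter ≥ 467 gives x ≥ 467 − 168 − 229 = 70.
So 70 ≤ x < 397; integers 70 through 396: 327 values.

327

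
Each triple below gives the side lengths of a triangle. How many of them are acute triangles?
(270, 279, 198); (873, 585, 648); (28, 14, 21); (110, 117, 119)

(270,279,198): 198²+270² = 112104 > 77841 = 279² → acute
(873,585,648): 585²+648² = 762129 = 873² → right
(28,14,21): 14²+21² = 637 < 784 = 28² → obtuse
(110,117,119): 110²+117² = 25789 > 14161 = 119² → acute
2 of the 4 are acute.

2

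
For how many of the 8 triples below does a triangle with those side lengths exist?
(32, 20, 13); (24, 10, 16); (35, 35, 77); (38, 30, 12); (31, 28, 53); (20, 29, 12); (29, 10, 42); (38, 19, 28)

6

(13,20,32): 13+20 > 32 → valid
(10,16,24): 10+16 > 24 → valid
(35,35,77): 35+35 ≤ 77 → not valid
(12,30,38): 12+30 > 38 → valid
(28,31,53): 28+31 > 53 → valid
(12,20,29): 12+20 > 29 → valid
(10,29,42): 10+29 ≤ 42 → not valid
(19,28,38): 19+28 > 38 → valid
6 of the 8 triples form a triangle.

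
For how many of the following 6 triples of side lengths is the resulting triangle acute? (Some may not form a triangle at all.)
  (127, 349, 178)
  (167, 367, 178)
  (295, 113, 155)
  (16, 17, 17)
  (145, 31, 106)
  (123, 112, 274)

1

(127,349,178): 127+178 ≤ 349, not a triangle
(167,367,178): 167+178 ≤ 367, not a triangle
(295,113,155): 113+155 ≤ 295, not a triangle
(16,17,17): 16²+17² = 545 > 289 = 17² → acute
(145,31,106): 31+106 ≤ 145, not a triangle
(123,112,274): 112+123 ≤ 274, not a triangle
1 of the 6 is acute.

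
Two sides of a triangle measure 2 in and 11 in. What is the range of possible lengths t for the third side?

By the triangle inequality, t must be less than 2 + 11 = 13 and greater than |2 − 11| = 9.

9 < t < 13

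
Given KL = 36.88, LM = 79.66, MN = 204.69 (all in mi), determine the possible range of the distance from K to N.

The maximum is all hops collinear in one direction: 36.88 + 79.66 + 204.69 = 321.23.
The longest hop is 204.69; the others sum to 116.54. Folding the others back against it leaves at least 204.69 − 116.54 = 88.15.

88.15 ≤ KN ≤ 321.23 mi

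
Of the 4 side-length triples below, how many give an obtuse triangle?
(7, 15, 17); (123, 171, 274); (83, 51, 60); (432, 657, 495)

3

(7,15,17): 7²+15² = 274 < 289 = 17² → obtuse
(123,171,274): 123²+171² = 44370 < 75076 = 274² → obtuse
(83,51,60): 51²+60² = 6201 < 6889 = 83² → obtuse
(432,657,495): 432²+495² = 431649 = 657² → right
3 of the 4 are obtuse.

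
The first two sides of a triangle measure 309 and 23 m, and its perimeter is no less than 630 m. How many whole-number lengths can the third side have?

Triangle inequality: 286 < x < 332. Perimeter ≥ 630 gives x ≥ 630 − 309 − 23 = 298.
So 298 ≤ x < 332; integers 298 through 331: 34 values.

34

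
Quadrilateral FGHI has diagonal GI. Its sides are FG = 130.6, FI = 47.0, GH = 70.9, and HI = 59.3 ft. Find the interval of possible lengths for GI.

From triangle FGI: |130.6 − 47.0| < GI < 130.6 + 47.0, i.e. 83.6 < GI < 177.6.
From triangle HGI: 11.6 < GI < 130.2.
Both must hold, so GI lies in the intersection.

83.6 < GI < 130.2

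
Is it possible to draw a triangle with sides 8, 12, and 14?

Yes

The longest side is 14, and the other two sum to 20.
Since 20 > 14, the triangle inequality holds.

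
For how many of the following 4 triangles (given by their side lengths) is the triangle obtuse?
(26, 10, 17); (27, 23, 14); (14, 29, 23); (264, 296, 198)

3

(26,10,17): 10²+17² = 389 < 676 = 26² → obtuse
(27,23,14): 14²+23² = 725 < 729 = 27² → obtuse
(14,29,23): 14²+23² = 725 < 841 = 29² → obtuse
(264,296,198): 198²+264² = 108900 > 87616 = 296² → acute
3 of the 4 are obtuse.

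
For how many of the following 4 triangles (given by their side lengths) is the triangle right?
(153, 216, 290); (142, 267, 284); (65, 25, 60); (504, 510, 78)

(153,216,290): 153²+216² = 70065 < 84100 = 290² → obtuse
(142,267,284): 142²+267² = 91453 > 80656 = 284² → acute
(65,25,60): 25²+60² = 4225 = 65² → right
(504,510,78): 78²+504² = 260100 = 510² → right
2 of the 4 are right.

2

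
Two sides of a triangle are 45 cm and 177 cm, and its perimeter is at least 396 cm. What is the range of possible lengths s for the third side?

Triangle inequality alone gives 132 < s < 222.
The perimeter condition gives s ≥ 396 − 45 − 177 = 174.
Intersecting the two: 174 ≤ s < 222.

174 ≤ s < 222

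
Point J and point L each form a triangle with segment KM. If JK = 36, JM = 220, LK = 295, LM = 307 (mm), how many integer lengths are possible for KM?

71

From triangle JKM: 184 < KM < 256.
From triangle LKM: 12 < KM < 602.
Intersection: 184 < KM < 256, so integers 185 through 255: 71 values.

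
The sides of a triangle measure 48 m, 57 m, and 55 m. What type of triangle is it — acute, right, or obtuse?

Compare the square of the longest side to the sum of squares of the other two: 48² + 55² = 5329 > 3249 = 57².

acute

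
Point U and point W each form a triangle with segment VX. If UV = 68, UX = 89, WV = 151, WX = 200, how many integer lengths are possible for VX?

107

From triangle UVX: 21 < VX < 157.
From triangle WVX: 49 < VX < 351.
Intersection: 49 < VX < 157, so integers 50 through 156: 107 values.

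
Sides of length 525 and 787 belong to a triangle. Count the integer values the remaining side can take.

The third side lies in the open interval (262, 1312).
Integers from 263 to 1311 inclusive: 1311 − 263 + 1 = 1049.

1049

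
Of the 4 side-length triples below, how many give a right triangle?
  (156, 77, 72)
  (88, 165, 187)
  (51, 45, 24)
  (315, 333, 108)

(156,77,72): 72+77 ≤ 156, not a triangle
(88,165,187): 88²+165² = 34969 = 187² → right
(51,45,24): 24²+45² = 2601 = 51² → right
(315,333,108): 108²+315² = 110889 = 333² → right
3 of the 4 are right.

3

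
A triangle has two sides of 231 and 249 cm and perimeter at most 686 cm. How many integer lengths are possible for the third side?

Triangle inequality: 18 < x < 480. Perimeter ≤ 686 gives x ≤ 686 − 231 − 249 = 206.
So 18 < x ≤ 206; integers 19 through 206: 188 values.

188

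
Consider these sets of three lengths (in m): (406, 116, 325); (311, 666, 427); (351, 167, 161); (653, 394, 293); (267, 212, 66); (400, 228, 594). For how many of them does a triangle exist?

(116,325,406): 116+325 > 406 → valid
(311,427,666): 311+427 > 666 → valid
(161,167,351): 161+167 ≤ 351 → not valid
(293,394,653): 293+394 > 653 → valid
(66,212,267): 66+212 > 267 → valid
(228,400,594): 228+400 > 594 → valid
5 of the 6 triples form a triangle.

5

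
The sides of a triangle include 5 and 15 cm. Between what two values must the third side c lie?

10 < c < 20

By the triangle inequality, c must be less than 5 + 15 = 20 and greater than |5 − 15| = 10.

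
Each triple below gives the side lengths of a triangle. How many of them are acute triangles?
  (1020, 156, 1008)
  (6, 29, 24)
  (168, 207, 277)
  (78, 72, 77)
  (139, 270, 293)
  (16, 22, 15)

(1020,156,1008): 156²+1008² = 1040400 = 1020² → right
(6,29,24): 6²+24² = 612 < 841 = 29² → obtuse
(168,207,277): 168²+207² = 71073 < 76729 = 277² → obtuse
(78,72,77): 72²+77² = 11113 > 6084 = 78² → acute
(139,270,293): 139²+270² = 92221 > 85849 = 293² → acute
(16,22,15): 15²+16² = 481 < 484 = 22² → obtuse
2 of the 6 are acute.

2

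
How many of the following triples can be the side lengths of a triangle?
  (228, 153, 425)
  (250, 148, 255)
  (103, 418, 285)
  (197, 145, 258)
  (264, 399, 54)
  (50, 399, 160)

(153,228,425): 153+228 ≤ 425 → not valid
(148,250,255): 148+250 > 255 → valid
(103,285,418): 103+285 ≤ 418 → not valid
(145,197,258): 145+197 > 258 → valid
(54,264,399): 54+264 ≤ 399 → not valid
(50,160,399): 50+160 ≤ 399 → not valid
2 of the 6 triples form a triangle.

2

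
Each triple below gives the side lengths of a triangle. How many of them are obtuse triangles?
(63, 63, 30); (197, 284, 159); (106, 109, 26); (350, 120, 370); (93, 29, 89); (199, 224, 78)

(63,63,30): 30²+63² = 4869 > 3969 = 63² → acute
(197,284,159): 159²+197² = 64090 < 80656 = 284² → obtuse
(106,109,26): 26²+106² = 11912 > 11881 = 109² → acute
(350,120,370): 120²+350² = 136900 = 370² → right
(93,29,89): 29²+89² = 8762 > 8649 = 93² → acute
(199,224,78): 78²+199² = 45685 < 50176 = 224² → obtuse
2 of the 6 are obtuse.

2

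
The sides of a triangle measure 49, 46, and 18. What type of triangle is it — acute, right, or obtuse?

Compare the square of the longest side to the sum of squares of the other two: 18² + 46² = 2440 > 2401 = 49².

acute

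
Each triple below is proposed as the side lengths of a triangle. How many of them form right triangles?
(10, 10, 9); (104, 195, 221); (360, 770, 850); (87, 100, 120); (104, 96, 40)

(10,10,9): 9²+10² = 181 > 100 = 10² → acute
(104,195,221): 104²+195² = 48841 = 221² → right
(360,770,850): 360²+770² = 722500 = 850² → right
(87,100,120): 87²+100² = 17569 > 14400 = 120² → acute
(104,96,40): 40²+96² = 10816 = 104² → right
3 of the 5 are right.

3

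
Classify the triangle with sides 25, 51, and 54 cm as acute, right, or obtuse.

Compare the square of the longest side to the sum of squares of the other two: 25² + 51² = 3226 > 2916 = 54².

acute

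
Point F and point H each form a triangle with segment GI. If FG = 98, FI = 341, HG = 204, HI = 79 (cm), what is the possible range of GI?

243 < GI < 283

From triangle FGI: |98 − 341| < GI < 98 + 341, i.e. 243 < GI < 439.
From triangle HGI: 125 < GI < 283.
Both must hold, so GI lies in the intersection.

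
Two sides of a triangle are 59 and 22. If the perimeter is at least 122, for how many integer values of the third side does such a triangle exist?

40

Triangle inequality: 37 < x < 81. Perimeter ≥ 122 gives x ≥ 122 − 59 − 22 = 41.
So 41 ≤ x < 81; integers 41 through 80: 40 values.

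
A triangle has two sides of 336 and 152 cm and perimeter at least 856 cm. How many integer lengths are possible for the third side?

120

Triangle inequality: 184 < x < 488. Perimeter ≥ 856 gives x ≥ 856 − 336 − 152 = 368.
So 368 ≤ x < 488; integers 368 through 487: 120 values.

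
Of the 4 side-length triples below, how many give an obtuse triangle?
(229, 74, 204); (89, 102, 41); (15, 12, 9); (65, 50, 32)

(229,74,204): 74²+204² = 47092 < 52441 = 229² → obtuse
(89,102,41): 41²+89² = 9602 < 10404 = 102² → obtuse
(15,12,9): 9²+12² = 225 = 15² → right
(65,50,32): 32²+50² = 3524 < 4225 = 65² → obtuse
3 of the 4 are obtuse.

3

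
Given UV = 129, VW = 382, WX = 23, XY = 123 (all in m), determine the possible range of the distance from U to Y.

The maximum is all hops collinear in one direction: 129 + 382 + 23 + 123 = 657.
The longest hop is 382; the others sum to 275. Folding the others back against it leaves at least 382 − 275 = 107.

107 ≤ UY ≤ 657 m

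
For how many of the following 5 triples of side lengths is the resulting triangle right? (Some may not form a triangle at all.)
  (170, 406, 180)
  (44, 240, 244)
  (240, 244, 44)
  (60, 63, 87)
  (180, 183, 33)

4

(170,406,180): 170+180 ≤ 406, not a triangle
(44,240,244): 44²+240² = 59536 = 244² → right
(240,244,44): 44²+240² = 59536 = 244² → right
(60,63,87): 60²+63² = 7569 = 87² → right
(180,183,33): 33²+180² = 33489 = 183² → right
4 of the 5 are right.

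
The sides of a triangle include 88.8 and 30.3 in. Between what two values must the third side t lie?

58.5 < t < 119.1 (in)

By the triangle inequality, t must be less than 88.8 + 30.3 = 119.1 and greater than |88.8 − 30.3| = 58.5.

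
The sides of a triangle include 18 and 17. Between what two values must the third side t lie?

1 < t < 35

By the triangle inequality, t must be less than 18 + 17 = 35 and greater than |18 − 17| = 1.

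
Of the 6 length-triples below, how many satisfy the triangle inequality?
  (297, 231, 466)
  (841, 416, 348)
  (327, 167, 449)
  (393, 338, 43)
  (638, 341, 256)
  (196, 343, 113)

(231,297,466): 231+297 > 466 → valid
(348,416,841): 348+416 ≤ 841 → not valid
(167,327,449): 167+327 > 449 → valid
(43,338,393): 43+338 ≤ 393 → not valid
(256,341,638): 256+341 ≤ 638 → not valid
(113,196,343): 113+196 ≤ 343 → not valid
2 of the 6 triples form a triangle.

2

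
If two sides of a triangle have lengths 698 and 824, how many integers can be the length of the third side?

The third side lies in the open interval (126, 1522).
Integers from 127 to 1521 inclusive: 1521 − 127 + 1 = 1395.

1395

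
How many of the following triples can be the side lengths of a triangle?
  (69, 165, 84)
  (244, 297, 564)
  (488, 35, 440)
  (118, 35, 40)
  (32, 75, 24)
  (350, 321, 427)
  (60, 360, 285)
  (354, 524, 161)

(69,84,165): 69+84 ≤ 165 → not valid
(244,297,564): 244+297 ≤ 564 → not valid
(35,440,488): 35+440 ≤ 488 → not valid
(35,40,118): 35+40 ≤ 118 → not valid
(24,32,75): 24+32 ≤ 75 → not valid
(321,350,427): 321+350 > 427 → valid
(60,285,360): 60+285 ≤ 360 → not valid
(161,354,524): 161+354 ≤ 524 → not valid
1 of the 8 triples forms a triangle.

1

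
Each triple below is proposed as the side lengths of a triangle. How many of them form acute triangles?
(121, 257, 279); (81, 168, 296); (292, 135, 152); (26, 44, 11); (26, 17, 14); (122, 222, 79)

(121,257,279): 121²+257² = 80690 > 77841 = 279² → acute
(81,168,296): 81+168 ≤ 296, not a triangle
(292,135,152): 135+152 ≤ 292, not a triangle
(26,44,11): 11+26 ≤ 44, not a triangle
(26,17,14): 14²+17² = 485 < 676 = 26² → obtuse
(122,222,79): 79+122 ≤ 222, not a triangle
1 of the 6 is acute.

1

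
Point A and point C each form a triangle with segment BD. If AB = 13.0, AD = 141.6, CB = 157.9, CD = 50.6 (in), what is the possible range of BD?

128.6 < BD < 154.6

From triangle ABD: |13.0 − 141.6| < BD < 13.0 + 141.6, i.e. 128.6 < BD < 154.6.
From triangle CBD: 107.3 < BD < 208.5.
Both must hold, so BD lies in the intersection.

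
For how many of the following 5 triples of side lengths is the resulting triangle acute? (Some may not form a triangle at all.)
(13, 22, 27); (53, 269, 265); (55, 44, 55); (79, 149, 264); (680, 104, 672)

(13,22,27): 13²+22² = 653 < 729 = 27² → obtuse
(53,269,265): 53²+265² = 73034 > 72361 = 269² → acute
(55,44,55): 44²+55² = 4961 > 3025 = 55² → acute
(79,149,264): 79+149 ≤ 264, not a triangle
(680,104,672): 104²+672² = 462400 = 680² → right
2 of the 5 are acute.

2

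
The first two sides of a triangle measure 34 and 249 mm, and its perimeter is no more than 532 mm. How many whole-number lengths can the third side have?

Triangle inequality: 215 < x < 283. Perimeter ≤ 532 gives x ≤ 532 − 34 − 249 = 249.
So 215 < x ≤ 249; integers 216 through 249: 34 values.

34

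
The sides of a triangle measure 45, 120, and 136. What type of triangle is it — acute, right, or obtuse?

obtuse

Compare the square of the longest side to the sum of squares of the other two: 45² + 120² = 16425 < 18496 = 136².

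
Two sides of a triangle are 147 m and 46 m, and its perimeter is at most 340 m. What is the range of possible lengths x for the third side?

101 < x ≤ 147

Triangle inequality alone gives 101 < x < 193.
The perimeter condition gives x ≤ 340 − 147 − 46 = 147.
Intersecting the two: 101 < x ≤ 147.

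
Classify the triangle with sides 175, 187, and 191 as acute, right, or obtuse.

acute

Compare the square of the longest side to the sum of squares of the other two: 175² + 187² = 65594 > 36481 = 191².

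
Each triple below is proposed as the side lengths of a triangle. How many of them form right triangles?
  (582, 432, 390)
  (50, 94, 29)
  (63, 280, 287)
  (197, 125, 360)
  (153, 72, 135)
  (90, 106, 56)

4

(582,432,390): 390²+432² = 338724 = 582² → right
(50,94,29): 29+50 ≤ 94, not a triangle
(63,280,287): 63²+280² = 82369 = 287² → right
(197,125,360): 125+197 ≤ 360, not a triangle
(153,72,135): 72²+135² = 23409 = 153² → right
(90,106,56): 56²+90² = 11236 = 106² → right
4 of the 6 are right.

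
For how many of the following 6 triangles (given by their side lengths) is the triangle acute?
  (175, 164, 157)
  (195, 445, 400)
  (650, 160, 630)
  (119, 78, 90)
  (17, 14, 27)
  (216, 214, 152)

(175,164,157): 157²+164² = 51545 > 30625 = 175² → acute
(195,445,400): 195²+400² = 198025 = 445² → right
(650,160,630): 160²+630² = 422500 = 650² → right
(119,78,90): 78²+90² = 14184 > 14161 = 119² → acute
(17,14,27): 14²+17² = 485 < 729 = 27² → obtuse
(216,214,152): 152²+214² = 68900 > 46656 = 216² → acute
3 of the 6 are acute.

3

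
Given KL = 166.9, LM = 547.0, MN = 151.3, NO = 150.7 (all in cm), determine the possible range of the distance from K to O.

The maximum is all hops collinear in one direction: 166.9 + 547.0 + 151.3 + 150.7 = 1015.9.
The longest hop is 547.0; the others sum to 468.9. Folding the others back against it leaves at least 547.0 − 468.9 = 78.1.

78.1 ≤ KO ≤ 1015.9 cm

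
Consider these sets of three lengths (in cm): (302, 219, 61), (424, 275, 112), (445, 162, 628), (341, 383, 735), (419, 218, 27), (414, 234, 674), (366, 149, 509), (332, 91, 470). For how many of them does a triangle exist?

1

(61,219,302): 61+219 ≤ 302 → not valid
(112,275,424): 112+275 ≤ 424 → not valid
(162,445,628): 162+445 ≤ 628 → not valid
(341,383,735): 341+383 ≤ 735 → not valid
(27,218,419): 27+218 ≤ 419 → not valid
(234,414,674): 234+414 ≤ 674 → not valid
(149,366,509): 149+366 > 509 → valid
(91,332,470): 91+332 ≤ 470 → not valid
1 of the 8 triples forms a triangle.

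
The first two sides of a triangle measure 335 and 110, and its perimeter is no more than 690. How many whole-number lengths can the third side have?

Triangle inequality: 225 < x < 445. Perimeter ≤ 690 gives x ≤ 690 − 335 − 110 = 245.
So 225 < x ≤ 245; integers 226 through 245: 20 values.

20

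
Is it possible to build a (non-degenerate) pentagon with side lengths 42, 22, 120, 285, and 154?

A pentagon exists iff every side is shorter than the sum of the others — equivalently, the longest side is less than the sum of the rest.
Longest side 285 < 338 (sum of the remaining 4), so yes.

Yes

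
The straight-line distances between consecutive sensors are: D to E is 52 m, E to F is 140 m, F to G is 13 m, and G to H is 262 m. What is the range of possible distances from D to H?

57 ≤ DH ≤ 467 m

The maximum is all hops collinear in one direction: 52 + 140 + 13 + 262 = 467.
The longest hop is 262; the others sum to 205. Folding the others back against it leaves at least 262 − 205 = 57.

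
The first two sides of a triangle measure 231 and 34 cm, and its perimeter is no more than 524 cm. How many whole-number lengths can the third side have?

Triangle inequality: 197 < x < 265. Perimeter ≤ 524 gives x ≤ 524 − 231 − 34 = 259.
So 197 < x ≤ 259; integers 198 through 259: 62 values.

62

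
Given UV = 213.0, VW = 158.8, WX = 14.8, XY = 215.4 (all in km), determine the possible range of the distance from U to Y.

The maximum is all hops collinear in one direction: 213.0 + 158.8 + 14.8 + 215.4 = 602.0.
The longest hop is 215.4; the others sum to 386.6. Since 215.4 ≤ 386.6, the path can fold back on itself completely, so the minimum distance is 0.

0 ≤ UY ≤ 602.0 km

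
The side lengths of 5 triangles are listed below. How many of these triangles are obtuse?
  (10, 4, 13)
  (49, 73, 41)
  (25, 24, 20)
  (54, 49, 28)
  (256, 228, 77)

3

(10,4,13): 4²+10² = 116 < 169 = 13² → obtuse
(49,73,41): 41²+49² = 4082 < 5329 = 73² → obtuse
(25,24,20): 20²+24² = 976 > 625 = 25² → acute
(54,49,28): 28²+49² = 3185 > 2916 = 54² → acute
(256,228,77): 77²+228² = 57913 < 65536 = 256² → obtuse
3 of the 5 are obtuse.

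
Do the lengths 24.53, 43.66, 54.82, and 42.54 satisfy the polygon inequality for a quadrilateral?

Yes

A quadrilateral exists iff every side is shorter than the sum of the others — equivalently, the longest side is less than the sum of the rest.
Longest side 54.82 < 110.73 (sum of the remaining 3), so yes.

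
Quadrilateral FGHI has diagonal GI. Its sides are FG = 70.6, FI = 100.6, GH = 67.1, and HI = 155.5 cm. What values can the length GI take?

88.4 < GI < 171.2

From triangle FGI: |70.6 − 100.6| < GI < 70.6 + 100.6, i.e. 30.0 < GI < 171.2.
From triangle HGI: 88.4 < GI < 222.6.
Both must hold, so GI lies in the intersection.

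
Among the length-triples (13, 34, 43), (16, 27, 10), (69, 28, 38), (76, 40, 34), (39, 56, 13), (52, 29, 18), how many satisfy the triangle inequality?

(13,34,43): 13+34 > 43 → valid
(10,16,27): 10+16 ≤ 27 → not valid
(28,38,69): 28+38 ≤ 69 → not valid
(34,40,76): 34+40 ≤ 76 → not valid
(13,39,56): 13+39 ≤ 56 → not valid
(18,29,52): 18+29 ≤ 52 → not valid
1 of the 6 triples forms a triangle.

1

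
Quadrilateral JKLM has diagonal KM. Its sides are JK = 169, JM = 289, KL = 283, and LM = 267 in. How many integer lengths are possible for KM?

From triangle JKM: 120 < KM < 458.
From triangle LKM: 16 < KM < 550.
Intersection: 120 < KM < 458, so integers 121 through 457: 337 values.

337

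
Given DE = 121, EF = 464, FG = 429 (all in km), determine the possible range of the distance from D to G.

The maximum is all hops collinear in one direction: 121 + 464 + 429 = 1014.
The longest hop is 464; the others sum to 550. Since 464 ≤ 550, the path can fold back on itself completely, so the minimum distance is 0.

0 ≤ DG ≤ 1014 km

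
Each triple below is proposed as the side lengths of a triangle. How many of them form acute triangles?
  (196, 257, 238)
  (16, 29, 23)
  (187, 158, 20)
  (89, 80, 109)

2

(196,257,238): 196²+238² = 95060 > 66049 = 257² → acute
(16,29,23): 16²+23² = 785 < 841 = 29² → obtuse
(187,158,20): 20+158 ≤ 187, not a triangle
(89,80,109): 80²+89² = 14321 > 11881 = 109² → acute
2 of the 4 are acute.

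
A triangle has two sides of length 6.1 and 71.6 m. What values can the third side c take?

65.5 < c < 77.7 (m)

By the triangle inequality, c must be less than 6.1 + 71.6 = 77.7 and greater than |6.1 − 71.6| = 65.5.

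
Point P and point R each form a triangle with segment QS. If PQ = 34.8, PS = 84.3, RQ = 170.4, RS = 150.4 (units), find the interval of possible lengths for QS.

From triangle PQS: |34.8 − 84.3| < QS < 34.8 + 84.3, i.e. 49.5 < QS < 119.1.
From triangle RQS: 20.0 < QS < 320.8.
Both must hold, so QS lies in the intersection.

49.5 < QS < 119.1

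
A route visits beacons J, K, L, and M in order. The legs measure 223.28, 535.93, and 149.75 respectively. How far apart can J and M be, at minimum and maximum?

The maximum is all hops collinear in one direction: 223.28 + 535.93 + 149.75 = 908.96.
The longest hop is 535.93; the others sum to 373.03. Folding the others back against it leaves at least 535.93 − 373.03 = 162.90.

162.90 ≤ JM ≤ 908.96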